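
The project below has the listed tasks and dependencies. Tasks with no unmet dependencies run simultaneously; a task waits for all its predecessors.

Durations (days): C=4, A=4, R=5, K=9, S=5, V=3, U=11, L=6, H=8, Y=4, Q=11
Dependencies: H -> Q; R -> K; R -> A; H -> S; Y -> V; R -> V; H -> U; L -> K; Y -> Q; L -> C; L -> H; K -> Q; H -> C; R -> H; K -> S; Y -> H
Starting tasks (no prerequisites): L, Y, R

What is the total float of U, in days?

1

Critical path: L→K→Q = 6+9+11 = 26, so the finish is 26 days.
Longest path through U: 25 days (earliest finish 25, latest finish 26).
Slack of U = 15 − 14 = 1 day.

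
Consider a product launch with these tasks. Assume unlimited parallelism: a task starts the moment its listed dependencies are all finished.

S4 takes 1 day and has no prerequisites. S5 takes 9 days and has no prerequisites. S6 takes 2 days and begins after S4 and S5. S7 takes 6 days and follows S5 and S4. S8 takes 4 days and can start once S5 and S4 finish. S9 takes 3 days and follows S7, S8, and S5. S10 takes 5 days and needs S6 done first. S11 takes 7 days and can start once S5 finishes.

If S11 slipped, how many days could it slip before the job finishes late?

2

Critical path: S5→S7→S9 = 9+6+3 = 18, so the finish is 18 days.
The longest chain containing S11 totals 16 days.
Float = 18 − 16 = 2.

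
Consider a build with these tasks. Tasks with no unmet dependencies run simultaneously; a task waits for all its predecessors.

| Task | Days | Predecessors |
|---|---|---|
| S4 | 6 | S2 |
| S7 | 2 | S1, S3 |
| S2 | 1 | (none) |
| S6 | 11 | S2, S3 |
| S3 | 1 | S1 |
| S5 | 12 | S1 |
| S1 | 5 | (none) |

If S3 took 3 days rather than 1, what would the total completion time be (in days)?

19

Baseline: S1→S3→S6 = 5+1+11 = 17 → 17 days.
S3 lies on that path, so at 3 days the path becomes 19 days.
The critical path is still S1→S3→S6; finish is now 19 days.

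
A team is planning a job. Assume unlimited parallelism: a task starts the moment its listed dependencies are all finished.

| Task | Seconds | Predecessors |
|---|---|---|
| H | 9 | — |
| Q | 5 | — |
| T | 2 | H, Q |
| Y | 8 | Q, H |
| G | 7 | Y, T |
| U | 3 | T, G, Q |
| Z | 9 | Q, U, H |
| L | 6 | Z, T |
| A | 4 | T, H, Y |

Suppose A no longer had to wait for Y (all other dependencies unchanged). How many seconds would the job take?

With the dependency in place, H→Y→G→U→Z→L = 9+8+7+3+9+6 = 42 sets the finish at 42 seconds.
Without Y→A, A's earliest start moves from 17 to 11.
The longest chain is now H→Y→G→U→Z→L = 9+8+7+3+9+6 = 42, so the job takes 42 seconds.

42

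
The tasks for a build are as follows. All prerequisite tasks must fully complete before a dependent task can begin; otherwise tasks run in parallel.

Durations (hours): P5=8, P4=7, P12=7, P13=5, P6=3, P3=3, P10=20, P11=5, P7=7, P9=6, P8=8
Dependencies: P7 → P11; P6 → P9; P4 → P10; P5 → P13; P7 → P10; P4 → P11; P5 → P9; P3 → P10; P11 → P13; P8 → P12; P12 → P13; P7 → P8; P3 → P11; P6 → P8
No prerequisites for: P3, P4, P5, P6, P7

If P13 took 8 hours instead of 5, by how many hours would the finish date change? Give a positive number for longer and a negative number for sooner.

3

The binding path is P7→P8→P12→P13 = 7+8+7+5 = 27; finish at 27 hours.
P13 lies on that path, so at 8 hours the path becomes 30 hours.
The critical path is still P7→P8→P12→P13; finish is now 30 hours.
Change in finish: 30 − 27 = +3 hours.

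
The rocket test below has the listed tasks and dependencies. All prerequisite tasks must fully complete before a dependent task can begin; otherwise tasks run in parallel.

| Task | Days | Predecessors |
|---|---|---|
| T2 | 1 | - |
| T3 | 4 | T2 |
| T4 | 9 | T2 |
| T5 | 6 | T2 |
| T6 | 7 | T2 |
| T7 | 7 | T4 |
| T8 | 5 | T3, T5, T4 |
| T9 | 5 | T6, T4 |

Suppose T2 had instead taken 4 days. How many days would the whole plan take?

Critical path before the change: T2→T4→T7 = 1+9+7 = 17 giving 17 days.
Since T2 is critical, the +3 change carries straight to that chain (now 20 days).
That remains the longest chain; total 20 days.

20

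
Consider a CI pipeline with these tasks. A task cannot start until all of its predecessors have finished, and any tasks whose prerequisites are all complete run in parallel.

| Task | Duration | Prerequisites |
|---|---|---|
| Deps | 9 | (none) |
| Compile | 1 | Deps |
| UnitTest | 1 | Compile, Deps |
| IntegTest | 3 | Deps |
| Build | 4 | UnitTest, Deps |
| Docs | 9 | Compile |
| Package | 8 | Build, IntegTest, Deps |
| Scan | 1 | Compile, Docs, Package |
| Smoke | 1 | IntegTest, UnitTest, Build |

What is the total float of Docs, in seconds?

Critical path: Deps→Compile→UnitTest→Build→Package→Scan = 9+1+1+4+8+1 = 24, so the finish is 24 seconds.
Longest path through Docs: 20 seconds (earliest finish 19, latest finish 23).
Float = 24 − 20 = 4.

4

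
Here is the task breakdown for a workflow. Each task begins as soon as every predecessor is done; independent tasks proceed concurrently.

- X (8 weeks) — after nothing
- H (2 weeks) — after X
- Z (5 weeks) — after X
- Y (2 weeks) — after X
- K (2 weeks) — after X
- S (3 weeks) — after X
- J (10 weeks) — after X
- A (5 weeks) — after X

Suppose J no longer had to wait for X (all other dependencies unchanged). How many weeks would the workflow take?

Before: longest chain X→J = 8+10 = 18, finish 18.
Without X→J, J's earliest start moves from 8 to 0.
After: X→Z = 8+5 = 13 → 13 weeks.

13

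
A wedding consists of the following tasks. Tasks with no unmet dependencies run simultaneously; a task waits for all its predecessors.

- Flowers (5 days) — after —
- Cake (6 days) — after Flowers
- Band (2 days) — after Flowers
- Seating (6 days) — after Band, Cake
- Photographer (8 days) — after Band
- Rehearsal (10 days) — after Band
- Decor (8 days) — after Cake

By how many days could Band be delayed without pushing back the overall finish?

2

Flowers→Cake→Decor = 5+6+8 = 19 sets the makespan at 19 days.
The longest chain containing Band totals 17 days.
Slack of Band = 7 − 5 = 2 days.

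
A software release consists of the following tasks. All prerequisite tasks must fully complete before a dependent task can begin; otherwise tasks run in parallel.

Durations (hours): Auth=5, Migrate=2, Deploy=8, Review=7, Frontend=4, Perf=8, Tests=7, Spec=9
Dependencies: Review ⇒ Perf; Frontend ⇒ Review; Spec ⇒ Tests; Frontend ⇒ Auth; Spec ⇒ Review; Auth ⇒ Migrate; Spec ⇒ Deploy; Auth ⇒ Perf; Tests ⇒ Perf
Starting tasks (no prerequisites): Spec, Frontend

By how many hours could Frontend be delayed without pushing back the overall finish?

Critical path: Spec→Tests→Perf = 9+7+8 = 24, so the finish is 24 hours.
Frontend finishes as early as 4 and must finish by 9.
Slack of Frontend = 5 − 0 = 5 hours.

5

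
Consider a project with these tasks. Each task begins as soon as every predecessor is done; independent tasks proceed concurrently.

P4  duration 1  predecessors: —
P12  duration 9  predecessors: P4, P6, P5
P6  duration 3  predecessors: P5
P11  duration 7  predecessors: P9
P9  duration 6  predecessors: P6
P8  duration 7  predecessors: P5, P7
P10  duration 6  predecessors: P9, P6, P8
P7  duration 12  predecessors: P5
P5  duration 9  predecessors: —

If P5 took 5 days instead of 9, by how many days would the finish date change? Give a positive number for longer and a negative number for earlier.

Actual critical path: P5→P7→P8→P10 = 9+12+7+6 = 34 ⇒ 34 days.
P5 lies on that path, so at 5 days the path becomes 30 days.
No other chain overtakes it, so the finish is 30 days.
Change in finish: 30 − 34 = -4 days.

-4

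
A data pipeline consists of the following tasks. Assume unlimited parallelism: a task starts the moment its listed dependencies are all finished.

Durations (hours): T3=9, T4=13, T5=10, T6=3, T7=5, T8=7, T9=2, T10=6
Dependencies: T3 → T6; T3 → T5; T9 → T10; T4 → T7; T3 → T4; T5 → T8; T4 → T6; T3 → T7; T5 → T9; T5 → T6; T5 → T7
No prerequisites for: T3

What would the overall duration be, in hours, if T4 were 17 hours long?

Actual critical path: T3→T4→T7 = 9+13+5 = 27 ⇒ 27 hours.
T4 lies on that path, so at 17 hours the path becomes 31 hours.
That remains the longest chain; total 31 hours.

31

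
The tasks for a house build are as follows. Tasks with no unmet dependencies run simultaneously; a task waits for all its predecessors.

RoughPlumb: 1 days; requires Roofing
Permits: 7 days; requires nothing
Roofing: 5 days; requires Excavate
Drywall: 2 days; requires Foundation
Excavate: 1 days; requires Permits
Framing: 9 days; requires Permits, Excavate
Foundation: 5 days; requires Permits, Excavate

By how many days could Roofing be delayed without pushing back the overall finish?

3

Permits→Excavate→Framing = 7+1+9 = 17 sets the makespan at 17 days.
Longest path through Roofing: 14 days (earliest finish 13, latest finish 16).
Float = 17 − 14 = 3.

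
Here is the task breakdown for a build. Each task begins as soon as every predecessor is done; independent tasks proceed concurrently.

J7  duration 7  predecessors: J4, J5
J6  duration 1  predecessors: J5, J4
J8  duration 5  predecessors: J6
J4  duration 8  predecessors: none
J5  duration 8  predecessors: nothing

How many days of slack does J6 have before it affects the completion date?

1

Critical path: J4→J7 = 8+7 = 15, so the finish is 15 days.
The longest chain containing J6 totals 14 days.
Float = 15 − 14 = 1.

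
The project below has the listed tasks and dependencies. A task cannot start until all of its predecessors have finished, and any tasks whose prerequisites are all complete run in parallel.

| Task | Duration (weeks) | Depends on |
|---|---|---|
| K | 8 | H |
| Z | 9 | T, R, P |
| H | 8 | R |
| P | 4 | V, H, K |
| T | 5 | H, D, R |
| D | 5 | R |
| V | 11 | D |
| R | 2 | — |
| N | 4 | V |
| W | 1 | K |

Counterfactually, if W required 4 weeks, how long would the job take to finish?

31

Critical path before the change: R→H→K→P→Z = 2+8+8+4+9 = 31 giving 31 weeks.
The longest path through W is only 19 weeks, so W has float 12.
No other chain overtakes it, so the finish is 31 weeks.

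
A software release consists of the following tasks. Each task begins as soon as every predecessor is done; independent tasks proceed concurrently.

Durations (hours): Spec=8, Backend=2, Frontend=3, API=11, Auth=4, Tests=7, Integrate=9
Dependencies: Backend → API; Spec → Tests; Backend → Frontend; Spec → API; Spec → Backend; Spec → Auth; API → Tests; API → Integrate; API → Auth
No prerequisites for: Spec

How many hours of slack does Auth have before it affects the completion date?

5

Critical path: Spec→Backend→API→Integrate = 8+2+11+9 = 30, so the finish is 30 hours.
Longest path through Auth: 25 hours (earliest finish 25, latest finish 30).
Float = 30 − 25 = 5.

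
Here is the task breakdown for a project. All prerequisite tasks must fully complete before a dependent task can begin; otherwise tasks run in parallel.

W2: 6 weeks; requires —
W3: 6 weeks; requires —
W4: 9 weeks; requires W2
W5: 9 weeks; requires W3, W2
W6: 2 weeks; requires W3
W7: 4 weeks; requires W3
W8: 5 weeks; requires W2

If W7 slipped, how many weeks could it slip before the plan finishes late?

5

Critical path: W2→W4 = 6+9 = 15, so the finish is 15 weeks.
W7 finishes as early as 10 and must finish by 15.
Float = 15 − 10 = 5.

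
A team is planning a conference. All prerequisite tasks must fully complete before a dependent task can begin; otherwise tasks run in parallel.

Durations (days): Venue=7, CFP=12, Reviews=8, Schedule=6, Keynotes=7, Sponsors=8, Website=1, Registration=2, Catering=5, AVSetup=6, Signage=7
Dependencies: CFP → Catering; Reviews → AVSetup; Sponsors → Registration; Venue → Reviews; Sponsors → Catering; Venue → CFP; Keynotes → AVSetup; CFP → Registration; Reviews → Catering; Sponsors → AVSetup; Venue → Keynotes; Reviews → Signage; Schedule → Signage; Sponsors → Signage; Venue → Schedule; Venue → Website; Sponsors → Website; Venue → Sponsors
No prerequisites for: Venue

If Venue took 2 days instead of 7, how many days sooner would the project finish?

As given, the longest chain is Venue→CFP→Catering = 7+12+5 = 24, so the finish is 24 days.
Venue is on the critical path; changing it to 2 makes that path 19 days.
The critical path is still Venue→CFP→Catering; finish is now 19 days.
Change in finish: 19 − 24 = -5 days.

5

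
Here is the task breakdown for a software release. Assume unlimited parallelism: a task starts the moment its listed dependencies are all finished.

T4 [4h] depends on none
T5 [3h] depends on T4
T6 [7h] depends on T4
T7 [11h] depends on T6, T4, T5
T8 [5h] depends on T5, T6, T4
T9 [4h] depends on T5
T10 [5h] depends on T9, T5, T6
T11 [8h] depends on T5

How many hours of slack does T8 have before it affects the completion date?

6

The longest chain is T4→T6→T7 = 4+7+11 = 22; overall finish 22 hours.
T8 finishes as early as 16 and must finish by 22.
So T8 can slip 22 − 16 = 6 hours.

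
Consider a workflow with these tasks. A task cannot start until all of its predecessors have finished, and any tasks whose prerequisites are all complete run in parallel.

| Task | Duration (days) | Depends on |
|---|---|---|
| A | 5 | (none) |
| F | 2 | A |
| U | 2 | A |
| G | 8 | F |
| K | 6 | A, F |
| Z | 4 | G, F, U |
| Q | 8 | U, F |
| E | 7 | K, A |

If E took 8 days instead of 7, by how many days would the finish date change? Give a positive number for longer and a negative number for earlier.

As given, the longest chain is A→F→K→E = 5+2+6+7 = 20, so the finish is 20 days.
E is on the critical path; changing it to 8 makes that path 21 days.
No other chain overtakes it, so the finish is 21 days.
Change in finish: 21 − 20 = +1 days.

1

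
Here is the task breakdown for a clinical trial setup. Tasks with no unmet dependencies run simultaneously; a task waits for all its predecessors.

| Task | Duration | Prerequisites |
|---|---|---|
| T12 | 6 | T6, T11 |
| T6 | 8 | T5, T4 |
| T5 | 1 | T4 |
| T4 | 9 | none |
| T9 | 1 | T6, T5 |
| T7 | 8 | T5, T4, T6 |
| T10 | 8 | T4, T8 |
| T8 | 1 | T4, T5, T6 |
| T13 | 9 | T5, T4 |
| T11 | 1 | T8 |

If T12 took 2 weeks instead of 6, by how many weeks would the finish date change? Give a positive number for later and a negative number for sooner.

0

The binding path is T4→T5→T6→T8→T10 = 9+1+8+1+8 = 27; finish at 27 weeks.
The longest path through T12 is only 26 weeks, so T12 has float 1.
No other chain overtakes it, so the finish is 27 weeks.
Change in finish: 27 − 27 = +0 weeks.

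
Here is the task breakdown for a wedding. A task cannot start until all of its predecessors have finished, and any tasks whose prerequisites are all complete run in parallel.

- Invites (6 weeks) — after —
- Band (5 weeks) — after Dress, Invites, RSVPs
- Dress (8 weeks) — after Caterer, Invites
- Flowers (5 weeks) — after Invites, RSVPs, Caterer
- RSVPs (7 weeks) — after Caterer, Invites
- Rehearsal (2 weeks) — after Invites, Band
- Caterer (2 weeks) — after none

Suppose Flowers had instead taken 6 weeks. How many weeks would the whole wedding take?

Baseline: Invites→Dress→Band→Rehearsal = 6+8+5+2 = 21 → 21 weeks.
The longest path through Flowers is only 18 weeks, so Flowers has float 3.
The critical path is still Invites→Dress→Band→Rehearsal; finish is now 21 weeks.

21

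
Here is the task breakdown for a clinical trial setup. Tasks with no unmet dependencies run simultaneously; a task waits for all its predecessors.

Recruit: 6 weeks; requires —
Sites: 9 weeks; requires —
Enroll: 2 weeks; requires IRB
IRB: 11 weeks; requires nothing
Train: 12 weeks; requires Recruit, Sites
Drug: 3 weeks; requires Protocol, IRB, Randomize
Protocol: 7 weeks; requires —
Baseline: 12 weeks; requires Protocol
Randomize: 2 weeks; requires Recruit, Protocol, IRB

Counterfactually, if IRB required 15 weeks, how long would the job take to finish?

21

As given, the longest chain is Sites→Train = 9+12 = 21, so the finish is 21 weeks.
IRB has 5 weeks of float (longest path through it is 16).
That remains the longest chain; total 21 weeks.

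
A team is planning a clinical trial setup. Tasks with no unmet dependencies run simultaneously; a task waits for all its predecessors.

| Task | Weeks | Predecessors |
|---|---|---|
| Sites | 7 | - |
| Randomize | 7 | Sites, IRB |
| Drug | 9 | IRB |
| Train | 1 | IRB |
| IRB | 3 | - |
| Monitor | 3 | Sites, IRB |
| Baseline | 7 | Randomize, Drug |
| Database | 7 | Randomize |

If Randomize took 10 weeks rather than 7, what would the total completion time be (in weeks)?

Actual critical path: Sites→Randomize→Baseline = 7+7+7 = 21 ⇒ 21 weeks.
Since Randomize is critical, the +3 change carries straight to that chain (now 24 weeks).
The critical path is still Sites→Randomize→Baseline; finish is now 24 weeks.

24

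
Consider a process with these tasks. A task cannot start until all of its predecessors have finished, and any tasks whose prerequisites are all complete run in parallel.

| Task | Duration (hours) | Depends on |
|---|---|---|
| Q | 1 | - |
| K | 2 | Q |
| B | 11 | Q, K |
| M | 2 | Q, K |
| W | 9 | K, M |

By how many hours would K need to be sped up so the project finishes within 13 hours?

Current finish: 14 hours; target: 13.
K is on every critical path, so each hour cut from K cuts the finish by one (this holds down to a finish of 13).
Need 14 − 13 = 1 hour off K → K becomes 1 hour, finish becomes 13.

1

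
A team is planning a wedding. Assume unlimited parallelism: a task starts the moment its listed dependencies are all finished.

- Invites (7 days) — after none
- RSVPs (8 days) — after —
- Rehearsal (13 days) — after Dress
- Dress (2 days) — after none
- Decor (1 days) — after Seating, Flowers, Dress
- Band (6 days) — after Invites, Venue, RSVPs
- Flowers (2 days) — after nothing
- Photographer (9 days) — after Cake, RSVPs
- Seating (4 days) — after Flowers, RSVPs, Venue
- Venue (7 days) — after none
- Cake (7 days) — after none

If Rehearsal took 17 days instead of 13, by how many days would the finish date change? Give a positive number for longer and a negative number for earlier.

Actual critical path: RSVPs→Photographer = 8+9 = 17 ⇒ 17 days.
The longest path through Rehearsal is only 15 days, so Rehearsal has float 2.
New critical path: Dress→Rehearsal = 2+17 = 19 ⇒ 19 days.
Change in finish: 19 − 17 = +2 days.

2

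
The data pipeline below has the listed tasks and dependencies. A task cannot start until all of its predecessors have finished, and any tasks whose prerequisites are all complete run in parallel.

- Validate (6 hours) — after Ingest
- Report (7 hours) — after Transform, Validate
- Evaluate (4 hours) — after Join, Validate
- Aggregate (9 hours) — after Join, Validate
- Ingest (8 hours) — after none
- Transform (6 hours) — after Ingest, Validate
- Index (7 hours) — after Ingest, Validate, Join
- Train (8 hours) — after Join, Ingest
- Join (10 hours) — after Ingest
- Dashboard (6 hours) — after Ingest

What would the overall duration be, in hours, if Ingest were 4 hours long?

23

Baseline: Ingest→Validate→Transform→Report = 8+6+6+7 = 27 → 27 hours.
Since Ingest is critical, the -4 change carries straight to that chain (now 23 hours).
That remains the longest chain; total 23 hours.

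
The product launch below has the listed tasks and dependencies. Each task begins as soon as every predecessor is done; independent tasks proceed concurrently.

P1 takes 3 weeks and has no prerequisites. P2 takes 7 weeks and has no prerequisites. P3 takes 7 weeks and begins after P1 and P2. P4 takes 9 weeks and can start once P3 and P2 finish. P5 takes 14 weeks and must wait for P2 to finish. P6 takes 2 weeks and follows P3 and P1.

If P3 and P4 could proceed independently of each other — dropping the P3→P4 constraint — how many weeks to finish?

21

With the dependency in place, P2→P3→P4 = 7+7+9 = 23 sets the finish at 23 weeks.
Without P3→P4, P4's earliest start moves from 14 to 7.
After: P2→P5 = 7+14 = 21 → 21 weeks.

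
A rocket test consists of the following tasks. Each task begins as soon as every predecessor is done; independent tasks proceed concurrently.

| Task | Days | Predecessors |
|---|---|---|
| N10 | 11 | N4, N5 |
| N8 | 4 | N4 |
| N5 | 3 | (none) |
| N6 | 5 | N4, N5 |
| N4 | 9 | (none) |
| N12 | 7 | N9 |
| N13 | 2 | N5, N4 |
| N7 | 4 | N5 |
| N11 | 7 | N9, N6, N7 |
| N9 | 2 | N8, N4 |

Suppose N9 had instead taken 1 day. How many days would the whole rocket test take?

21

As given, the longest chain is N4→N8→N9→N11 = 9+4+2+7 = 22, so the finish is 22 days.
Since N9 is critical, the -1 change carries straight to that chain (now 21 days).
Now N4→N6→N11 = 9+5+7 = 21 is longest, so the finish becomes 21 days.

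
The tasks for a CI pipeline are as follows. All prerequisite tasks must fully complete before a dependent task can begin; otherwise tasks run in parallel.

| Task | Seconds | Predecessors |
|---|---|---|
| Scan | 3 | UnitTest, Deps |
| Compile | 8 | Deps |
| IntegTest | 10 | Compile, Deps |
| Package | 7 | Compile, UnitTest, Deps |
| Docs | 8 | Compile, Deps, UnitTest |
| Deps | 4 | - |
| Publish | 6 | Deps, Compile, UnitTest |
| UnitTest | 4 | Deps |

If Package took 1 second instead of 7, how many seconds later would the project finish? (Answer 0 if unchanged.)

Actual critical path: Deps→Compile→IntegTest = 4+8+10 = 22 ⇒ 22 seconds.
The longest path through Package is only 19 seconds, so Package has float 3.
No other chain overtakes it, so the finish is 22 seconds.
Change in finish: 22 − 22 = +0 seconds.

0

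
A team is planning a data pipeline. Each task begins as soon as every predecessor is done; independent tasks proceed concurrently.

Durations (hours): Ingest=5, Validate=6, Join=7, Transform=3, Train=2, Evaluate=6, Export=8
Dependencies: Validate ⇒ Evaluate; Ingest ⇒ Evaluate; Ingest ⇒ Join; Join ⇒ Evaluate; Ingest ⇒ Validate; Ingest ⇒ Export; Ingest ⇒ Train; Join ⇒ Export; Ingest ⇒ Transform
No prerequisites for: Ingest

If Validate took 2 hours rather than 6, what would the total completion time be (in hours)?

The binding path is Ingest→Join→Export = 5+7+8 = 20; finish at 20 hours.
The longest path through Validate is only 17 hours, so Validate has float 3.
No other chain overtakes it, so the finish is 20 hours.

20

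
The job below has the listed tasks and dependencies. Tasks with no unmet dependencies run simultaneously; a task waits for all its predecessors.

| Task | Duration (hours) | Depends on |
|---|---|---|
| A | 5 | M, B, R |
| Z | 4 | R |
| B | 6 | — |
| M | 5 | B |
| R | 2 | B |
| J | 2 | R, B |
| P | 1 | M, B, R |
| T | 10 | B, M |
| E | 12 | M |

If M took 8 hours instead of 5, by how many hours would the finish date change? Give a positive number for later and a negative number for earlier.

3

The binding path is B→M→E = 6+5+12 = 23; finish at 23 hours.
Since M is critical, the +3 change carries straight to that chain (now 26 hours).
The critical path is still B→M→E; finish is now 26 hours.
Change in finish: 26 − 23 = +3 hours.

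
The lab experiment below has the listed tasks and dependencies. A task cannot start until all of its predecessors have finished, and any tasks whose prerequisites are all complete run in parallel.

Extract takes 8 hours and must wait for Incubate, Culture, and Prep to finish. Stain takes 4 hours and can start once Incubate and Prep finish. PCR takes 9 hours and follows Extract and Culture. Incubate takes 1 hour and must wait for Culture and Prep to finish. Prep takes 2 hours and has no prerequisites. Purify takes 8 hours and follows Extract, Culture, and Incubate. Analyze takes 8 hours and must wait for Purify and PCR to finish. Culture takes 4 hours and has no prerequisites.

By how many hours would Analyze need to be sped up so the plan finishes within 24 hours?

6

Current finish: 30 hours; target: 24.
Analyze is on every critical path, so each hour cut from Analyze cuts the finish by one (this holds down to a finish of 23).
Need 30 − 24 = 6 hours off Analyze → Analyze becomes 2 hours, finish becomes 24.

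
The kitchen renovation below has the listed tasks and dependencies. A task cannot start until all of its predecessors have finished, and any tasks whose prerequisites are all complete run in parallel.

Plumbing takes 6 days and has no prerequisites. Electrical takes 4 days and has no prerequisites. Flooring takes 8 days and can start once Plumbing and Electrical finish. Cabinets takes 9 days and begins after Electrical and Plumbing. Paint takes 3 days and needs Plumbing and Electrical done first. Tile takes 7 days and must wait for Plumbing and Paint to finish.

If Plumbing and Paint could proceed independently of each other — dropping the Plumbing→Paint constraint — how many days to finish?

15

Original critical path: Plumbing→Paint→Tile = 6+3+7 = 16 ⇒ 16 days.
Without Plumbing→Paint, Paint's earliest start moves from 6 to 4.
After: Plumbing→Cabinets = 6+9 = 15 → 15 days.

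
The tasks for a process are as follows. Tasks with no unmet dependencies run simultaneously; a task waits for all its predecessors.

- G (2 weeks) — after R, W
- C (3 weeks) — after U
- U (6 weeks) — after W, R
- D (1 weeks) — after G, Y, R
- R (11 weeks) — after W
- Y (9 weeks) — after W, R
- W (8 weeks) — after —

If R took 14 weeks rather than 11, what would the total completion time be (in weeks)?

The binding path is W→R→Y→D = 8+11+9+1 = 29; finish at 29 weeks.
R is on the critical path; changing it to 14 makes that path 32 weeks.
No other chain overtakes it, so the finish is 32 weeks.

32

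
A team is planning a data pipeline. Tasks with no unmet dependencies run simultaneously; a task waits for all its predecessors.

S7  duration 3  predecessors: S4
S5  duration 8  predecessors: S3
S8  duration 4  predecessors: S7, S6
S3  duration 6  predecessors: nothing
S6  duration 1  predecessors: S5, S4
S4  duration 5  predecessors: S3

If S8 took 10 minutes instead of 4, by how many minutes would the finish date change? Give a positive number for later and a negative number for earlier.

6

The binding path is S3→S5→S6→S8 = 6+8+1+4 = 19; finish at 19 minutes.
S8 lies on that path, so at 10 minutes the path becomes 25 minutes.
That remains the longest chain; total 25 minutes.
Change in finish: 25 − 19 = +6 minutes.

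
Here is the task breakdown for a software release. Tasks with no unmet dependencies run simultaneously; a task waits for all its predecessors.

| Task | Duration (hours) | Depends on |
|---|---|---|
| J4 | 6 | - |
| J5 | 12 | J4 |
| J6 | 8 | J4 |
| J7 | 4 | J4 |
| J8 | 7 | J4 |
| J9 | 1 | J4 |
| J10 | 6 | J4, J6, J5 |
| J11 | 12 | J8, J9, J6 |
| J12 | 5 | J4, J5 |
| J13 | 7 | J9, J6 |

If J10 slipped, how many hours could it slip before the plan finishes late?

2

J4→J6→J11 = 6+8+12 = 26 sets the makespan at 26 hours.
Longest path through J10: 24 hours (earliest finish 24, latest finish 26).
Slack of J10 = 20 − 18 = 2 hours.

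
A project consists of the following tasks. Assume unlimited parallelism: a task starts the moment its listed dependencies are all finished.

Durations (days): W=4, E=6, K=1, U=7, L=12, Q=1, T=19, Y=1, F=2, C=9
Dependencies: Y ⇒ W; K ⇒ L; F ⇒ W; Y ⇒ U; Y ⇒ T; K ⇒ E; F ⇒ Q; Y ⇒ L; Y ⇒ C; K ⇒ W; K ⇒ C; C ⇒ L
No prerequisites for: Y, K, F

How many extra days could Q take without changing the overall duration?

The longest chain is Y→C→L = 1+9+12 = 22; overall finish 22 days.
Longest path through Q: 3 days (earliest finish 3, latest finish 22).
Slack of Q = 21 − 2 = 19 days.

19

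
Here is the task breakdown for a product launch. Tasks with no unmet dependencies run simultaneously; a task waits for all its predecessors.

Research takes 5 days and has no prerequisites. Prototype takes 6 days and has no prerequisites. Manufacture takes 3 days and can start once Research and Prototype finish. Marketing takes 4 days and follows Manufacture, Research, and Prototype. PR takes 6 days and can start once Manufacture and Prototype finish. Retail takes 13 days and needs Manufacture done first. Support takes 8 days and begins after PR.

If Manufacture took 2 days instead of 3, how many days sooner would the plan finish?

Critical path before the change: Prototype→Manufacture→PR→Support = 6+3+6+8 = 23 giving 23 days.
Since Manufacture is critical, the -1 change carries straight to that chain (now 22 days).
No other chain overtakes it, so the finish is 22 days.
Change in finish: 22 − 23 = -1 days.

1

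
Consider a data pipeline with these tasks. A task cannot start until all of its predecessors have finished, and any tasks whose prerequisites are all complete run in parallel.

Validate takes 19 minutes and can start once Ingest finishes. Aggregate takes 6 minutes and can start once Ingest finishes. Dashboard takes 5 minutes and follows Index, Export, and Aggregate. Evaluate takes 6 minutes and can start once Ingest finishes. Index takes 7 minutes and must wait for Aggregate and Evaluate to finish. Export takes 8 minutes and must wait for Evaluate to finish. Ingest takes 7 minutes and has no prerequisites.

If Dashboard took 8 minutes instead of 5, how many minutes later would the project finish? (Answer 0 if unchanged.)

3

The binding path is Ingest→Evaluate→Export→Dashboard = 7+6+8+5 = 26; finish at 26 minutes.
Since Dashboard is critical, the +3 change carries straight to that chain (now 29 minutes).
The critical path is still Ingest→Evaluate→Export→Dashboard; finish is now 29 minutes.
Change in finish: 29 − 26 = +3 minutes.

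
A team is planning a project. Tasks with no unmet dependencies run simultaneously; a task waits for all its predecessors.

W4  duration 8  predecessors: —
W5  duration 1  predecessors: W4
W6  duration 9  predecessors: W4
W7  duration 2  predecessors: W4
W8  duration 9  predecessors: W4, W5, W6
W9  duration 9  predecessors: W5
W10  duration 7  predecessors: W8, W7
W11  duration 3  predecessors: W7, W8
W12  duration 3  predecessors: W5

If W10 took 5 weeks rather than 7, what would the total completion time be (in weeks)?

The binding path is W4→W6→W8→W10 = 8+9+9+7 = 33; finish at 33 weeks.
W10 is on the critical path; changing it to 5 makes that path 31 weeks.
No other chain overtakes it, so the finish is 31 weeks.

31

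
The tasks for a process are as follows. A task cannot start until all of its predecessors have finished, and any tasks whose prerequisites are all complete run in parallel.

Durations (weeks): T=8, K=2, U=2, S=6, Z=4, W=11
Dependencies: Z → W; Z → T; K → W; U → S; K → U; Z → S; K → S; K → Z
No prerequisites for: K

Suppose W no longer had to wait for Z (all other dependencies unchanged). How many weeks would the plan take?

Before: longest chain K→Z→W = 2+4+11 = 17, finish 17.
Without Z→W, W's earliest start moves from 6 to 2.
The longest chain is now K→Z→T = 2+4+8 = 14, so the plan takes 14 weeks.

14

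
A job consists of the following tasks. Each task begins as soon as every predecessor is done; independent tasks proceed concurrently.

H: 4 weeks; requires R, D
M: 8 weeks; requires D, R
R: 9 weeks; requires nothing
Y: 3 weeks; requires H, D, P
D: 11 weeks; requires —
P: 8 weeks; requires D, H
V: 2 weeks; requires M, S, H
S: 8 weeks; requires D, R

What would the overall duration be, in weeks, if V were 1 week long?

Actual critical path: D→H→P→Y = 11+4+8+3 = 26 ⇒ 26 weeks.
The longest path through V is only 21 weeks, so V has float 5.
No other chain overtakes it, so the finish is 26 weeks.

26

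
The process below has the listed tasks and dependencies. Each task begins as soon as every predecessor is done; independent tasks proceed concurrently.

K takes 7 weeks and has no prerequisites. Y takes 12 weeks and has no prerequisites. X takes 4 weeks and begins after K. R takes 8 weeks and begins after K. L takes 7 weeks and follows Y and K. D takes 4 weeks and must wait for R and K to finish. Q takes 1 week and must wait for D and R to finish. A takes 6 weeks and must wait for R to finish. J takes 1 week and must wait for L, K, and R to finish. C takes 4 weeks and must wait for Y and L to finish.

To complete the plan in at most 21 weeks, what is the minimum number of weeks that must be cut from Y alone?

2

Current finish: 23 weeks; target: 21.
Y is on every critical path, so each week cut from Y cuts the finish by one (this holds down to a finish of 21).
Need 23 − 21 = 2 weeks off Y → Y becomes 10 weeks, finish becomes 21.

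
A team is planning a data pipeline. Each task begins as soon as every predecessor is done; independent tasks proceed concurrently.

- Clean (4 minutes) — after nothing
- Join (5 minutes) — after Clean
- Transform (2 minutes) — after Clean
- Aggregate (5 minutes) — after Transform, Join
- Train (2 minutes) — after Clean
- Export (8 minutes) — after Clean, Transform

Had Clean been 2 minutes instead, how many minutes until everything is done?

12

As given, the longest chain is Clean→Join→Aggregate = 4+5+5 = 14, so the finish is 14 minutes.
Since Clean is critical, the -2 change carries straight to that chain (now 12 minutes).
No other chain overtakes it, so the finish is 12 minutes.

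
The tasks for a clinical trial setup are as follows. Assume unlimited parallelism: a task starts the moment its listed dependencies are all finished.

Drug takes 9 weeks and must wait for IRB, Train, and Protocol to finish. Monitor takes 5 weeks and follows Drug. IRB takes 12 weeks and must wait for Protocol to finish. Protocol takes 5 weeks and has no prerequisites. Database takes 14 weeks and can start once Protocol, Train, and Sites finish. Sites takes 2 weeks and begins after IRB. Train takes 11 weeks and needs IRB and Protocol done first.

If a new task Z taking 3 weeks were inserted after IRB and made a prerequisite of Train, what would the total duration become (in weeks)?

45

Originally the job takes 42 weeks.
With Z inserted, Train now waits for max(IRB, Protocol, Z).
New critical path: Protocol→IRB→Z→Train→Drug→Monitor = 5+12+3+11+9+5 = 45 ⇒ 45 weeks.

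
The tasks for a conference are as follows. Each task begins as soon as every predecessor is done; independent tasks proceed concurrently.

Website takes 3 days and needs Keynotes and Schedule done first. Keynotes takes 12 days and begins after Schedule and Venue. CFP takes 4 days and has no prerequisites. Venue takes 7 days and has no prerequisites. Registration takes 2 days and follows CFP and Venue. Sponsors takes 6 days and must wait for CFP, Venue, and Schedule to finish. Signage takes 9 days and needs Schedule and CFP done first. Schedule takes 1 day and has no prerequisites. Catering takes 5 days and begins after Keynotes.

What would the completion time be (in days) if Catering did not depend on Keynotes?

With the dependency in place, Venue→Keynotes→Catering = 7+12+5 = 24 sets the finish at 24 days.
Without Keynotes→Catering, Catering's earliest start moves from 19 to 0.
The longest chain is now Venue→Keynotes→Website = 7+12+3 = 22, so the schedule takes 22 days.

22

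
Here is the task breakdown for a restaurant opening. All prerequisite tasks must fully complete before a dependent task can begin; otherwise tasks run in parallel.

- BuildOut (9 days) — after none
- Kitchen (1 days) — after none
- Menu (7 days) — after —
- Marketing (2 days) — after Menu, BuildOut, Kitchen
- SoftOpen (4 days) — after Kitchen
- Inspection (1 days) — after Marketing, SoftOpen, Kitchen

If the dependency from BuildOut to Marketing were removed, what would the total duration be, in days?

With the dependency in place, BuildOut→Marketing→Inspection = 9+2+1 = 12 sets the finish at 12 days.
Without BuildOut→Marketing, Marketing's earliest start moves from 9 to 7.
The longest chain is now Menu→Marketing→Inspection = 7+2+1 = 10, so the restaurant opening takes 10 days.

10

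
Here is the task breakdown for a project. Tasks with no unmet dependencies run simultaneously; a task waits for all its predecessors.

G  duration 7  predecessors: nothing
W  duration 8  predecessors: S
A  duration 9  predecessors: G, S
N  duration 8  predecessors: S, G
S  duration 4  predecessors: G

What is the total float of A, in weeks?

0

The longest chain is G→S→A = 7+4+9 = 20; overall finish 20 weeks.
Longest path through A: 20 weeks (earliest finish 20, latest finish 20).
Slack of A = 11 − 11 = 0 weeks.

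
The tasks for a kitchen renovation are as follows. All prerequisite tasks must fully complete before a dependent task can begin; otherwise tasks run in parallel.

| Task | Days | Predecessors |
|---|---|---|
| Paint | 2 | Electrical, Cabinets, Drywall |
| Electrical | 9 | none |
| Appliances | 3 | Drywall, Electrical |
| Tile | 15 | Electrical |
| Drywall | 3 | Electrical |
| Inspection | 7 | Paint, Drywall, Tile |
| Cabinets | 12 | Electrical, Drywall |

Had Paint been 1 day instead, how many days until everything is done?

32

The binding path is Electrical→Drywall→Cabinets→Paint→Inspection = 9+3+12+2+7 = 33; finish at 33 days.
Paint lies on that path, so at 1 day the path becomes 32 days.
No other chain overtakes it, so the finish is 32 days.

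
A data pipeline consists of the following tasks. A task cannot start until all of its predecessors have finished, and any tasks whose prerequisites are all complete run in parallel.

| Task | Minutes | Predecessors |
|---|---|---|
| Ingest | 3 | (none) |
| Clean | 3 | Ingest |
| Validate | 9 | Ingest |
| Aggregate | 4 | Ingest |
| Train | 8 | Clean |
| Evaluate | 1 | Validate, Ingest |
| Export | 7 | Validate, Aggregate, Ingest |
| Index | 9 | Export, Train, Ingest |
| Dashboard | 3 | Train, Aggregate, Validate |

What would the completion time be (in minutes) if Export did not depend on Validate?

With the dependency in place, Ingest→Validate→Export→Index = 3+9+7+9 = 28 sets the finish at 28 minutes.
Without Validate→Export, Export's earliest start moves from 12 to 7.
New critical path: Ingest→Clean→Train→Index = 3+3+8+9 = 23 ⇒ 23 minutes.

23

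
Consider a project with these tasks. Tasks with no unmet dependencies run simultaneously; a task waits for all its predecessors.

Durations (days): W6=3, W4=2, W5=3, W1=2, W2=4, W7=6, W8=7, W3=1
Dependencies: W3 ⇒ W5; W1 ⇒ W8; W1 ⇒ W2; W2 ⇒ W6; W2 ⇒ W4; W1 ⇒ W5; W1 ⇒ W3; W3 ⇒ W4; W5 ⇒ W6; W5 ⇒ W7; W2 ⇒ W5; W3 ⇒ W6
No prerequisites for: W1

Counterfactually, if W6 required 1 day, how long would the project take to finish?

The binding path is W1→W2→W5→W7 = 2+4+3+6 = 15; finish at 15 days.
W6 is off the critical path — its longest chain is 12 days, giving 3 of slack.
That remains the longest chain; total 15 days.

15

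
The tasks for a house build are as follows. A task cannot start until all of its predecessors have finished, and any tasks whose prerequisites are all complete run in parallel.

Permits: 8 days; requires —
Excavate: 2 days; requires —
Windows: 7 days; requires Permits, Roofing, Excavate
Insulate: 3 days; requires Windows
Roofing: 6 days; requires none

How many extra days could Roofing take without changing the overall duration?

2

Permits→Windows→Insulate = 8+7+3 = 18 sets the makespan at 18 days.
Roofing finishes as early as 6 and must finish by 8.
Slack of Roofing = 2 − 0 = 2 days.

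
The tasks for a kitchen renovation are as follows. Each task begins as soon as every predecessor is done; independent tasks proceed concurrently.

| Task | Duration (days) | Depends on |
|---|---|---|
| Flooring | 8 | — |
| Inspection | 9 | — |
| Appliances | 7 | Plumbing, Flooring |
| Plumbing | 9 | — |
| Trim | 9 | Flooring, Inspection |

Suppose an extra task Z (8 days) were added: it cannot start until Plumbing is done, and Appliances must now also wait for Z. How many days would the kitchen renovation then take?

24

Originally the kitchen renovation takes 18 days.
With Z inserted, Appliances now waits for max(Plumbing, Flooring, Z).
New critical path: Plumbing→Z→Appliances = 9+8+7 = 24 ⇒ 24 days.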